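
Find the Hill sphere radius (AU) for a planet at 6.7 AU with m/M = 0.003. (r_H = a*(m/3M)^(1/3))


r_H = a * (m/3M)^(1/3) = 6.7 * (0.003/3)^(1/3) = 0.67

0.67 AU


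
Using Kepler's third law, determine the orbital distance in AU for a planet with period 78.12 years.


a = P^(2/3) = 78.12^(2/3) = 18.2743

18.2743 AU


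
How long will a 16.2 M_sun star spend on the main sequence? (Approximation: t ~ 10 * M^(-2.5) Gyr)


t = 10 * M^(-2.5) = 10 * 16.2^(-2.5) = 0.0095

0.0095 Gyr


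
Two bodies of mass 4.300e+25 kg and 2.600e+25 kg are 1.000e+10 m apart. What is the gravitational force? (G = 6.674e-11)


F = G*m1*m2/r^2 = 6.674e-11 * 4.300e+25 * 2.600e+25 / (1.000e+10)^2 = 6.674e-11 * 1.118e+51 / 1.000e+20 = 7.462e+20

7.462e+20 N


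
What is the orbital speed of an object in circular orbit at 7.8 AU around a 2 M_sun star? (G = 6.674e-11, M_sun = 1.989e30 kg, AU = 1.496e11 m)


v = sqrt(GM/r) = sqrt(6.674e-11 * 3.978e+30 / 1.167e+12) = 15083.8565

15083.8565 m/s


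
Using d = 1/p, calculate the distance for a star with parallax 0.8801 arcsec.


d = 1/p = 1/0.8801 = 1.1362

1.1362 pc


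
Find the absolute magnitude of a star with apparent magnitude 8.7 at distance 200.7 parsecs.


M = m - 5*log10(d) + 5 = 8.7 - 5*log10(200.7) + 5 = 2.1873

2.1873


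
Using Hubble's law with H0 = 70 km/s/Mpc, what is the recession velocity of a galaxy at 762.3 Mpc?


v = H0 * d = 70 * 762.3 = 53361.0

53361.0 km/s


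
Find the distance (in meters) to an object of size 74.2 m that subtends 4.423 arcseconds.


D = size / theta_rad, theta_rad = 4.423 * pi/(180*3600) = 2.144e-05, D = 3.460e+06

3.460e+06 m


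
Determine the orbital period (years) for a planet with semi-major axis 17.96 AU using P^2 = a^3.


P = a^(3/2) = 17.96^1.5 = 76.1131

76.1131 years


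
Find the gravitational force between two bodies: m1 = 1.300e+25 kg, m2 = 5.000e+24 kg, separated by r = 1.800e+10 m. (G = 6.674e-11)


F = G*m1*m2/r^2 = 6.674e-11 * 1.300e+25 * 5.000e+24 / (1.800e+10)^2 = 6.674e-11 * 6.500e+49 / 3.240e+20 = 1.339e+19

1.339e+19 N


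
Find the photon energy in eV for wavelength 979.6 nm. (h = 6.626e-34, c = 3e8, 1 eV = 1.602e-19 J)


E = hc/lambda = 6.626e-34 * 3e8 / 9.796e-07 = 2.029e-19 J = 1.2667 eV

1.2667 eV


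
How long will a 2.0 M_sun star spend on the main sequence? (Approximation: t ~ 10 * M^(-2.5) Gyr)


t = 10 * M^(-2.5) = 10 * 2.0^(-2.5) = 1.7678

1.7678 Gyr


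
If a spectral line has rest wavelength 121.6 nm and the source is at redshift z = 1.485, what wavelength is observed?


lam_obs = lam_emit * (1 + z) = 121.6 * (1 + 1.485) = 302.176

302.176 nm


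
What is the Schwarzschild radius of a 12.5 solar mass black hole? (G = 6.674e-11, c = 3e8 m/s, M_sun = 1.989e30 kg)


M = 12.5 * 1.989e30 kg = 2.48625e+31 kg. rs = 2GM/c^2 = 2 * 6.674e-11 * 2.48625e+31 / (3e8)^2 = 36873.85

36873.85 m


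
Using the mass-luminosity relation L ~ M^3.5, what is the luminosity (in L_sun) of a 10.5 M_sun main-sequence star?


L/L_sun = (M/M_sun)^3.5 = 10.5^3.5 = 3751.1337

3751.1337 L_sun


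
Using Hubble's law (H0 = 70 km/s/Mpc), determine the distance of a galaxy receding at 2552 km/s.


d = v / H0 = 2552 / 70 = 36.4571

36.4571 Mpc


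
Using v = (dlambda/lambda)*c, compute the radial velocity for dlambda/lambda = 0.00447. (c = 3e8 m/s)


v = (dlambda/lambda) * c = 0.00447 * 3e8 = 1.341e+06

1.341e+06 m/s


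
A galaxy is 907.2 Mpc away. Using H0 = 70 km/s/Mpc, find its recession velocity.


v = H0 * d = 70 * 907.2 = 63504.0

63504.0 km/s


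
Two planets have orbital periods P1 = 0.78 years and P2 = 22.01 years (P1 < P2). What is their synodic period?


1/P_syn = |1/P1 - 1/P2| = |1/0.78 - 1/22.01| => P_syn = 0.8087

0.8087 years


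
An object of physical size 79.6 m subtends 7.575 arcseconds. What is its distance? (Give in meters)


D = size / theta_rad, theta_rad = 7.575 * pi/(180*3600) = 3.672e-05, D = 2.167e+06

2.167e+06 m


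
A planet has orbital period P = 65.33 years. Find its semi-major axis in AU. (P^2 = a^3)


a = P^(2/3) = 65.33^(2/3) = 16.2209

16.2209 AU


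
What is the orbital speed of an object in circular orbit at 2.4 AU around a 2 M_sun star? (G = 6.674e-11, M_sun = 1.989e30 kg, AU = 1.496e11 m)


v = sqrt(GM/r) = sqrt(6.674e-11 * 3.978e+30 / 3.590e+11) = 27192.809

27192.809 m/s


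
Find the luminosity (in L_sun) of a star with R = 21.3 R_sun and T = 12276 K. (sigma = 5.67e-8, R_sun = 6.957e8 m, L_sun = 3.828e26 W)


R = 21.3 * 6.957e8 m = 1.481841e+10 m. L = 4*pi*R^2*sigma*T^4 = 4*pi*(1.481841e+10)^2 * 5.67e-8 * 12276^4 = 3.553232744e+30 W. L/L_sun = 3.553232744e+30 / 3.828e26 = 9282.2172

9282.2172 L_sun


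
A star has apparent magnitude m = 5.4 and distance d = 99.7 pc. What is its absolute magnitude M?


M = m - 5*log10(d) + 5 = 5.4 - 5*log10(99.7) + 5 = 0.4065

0.4065


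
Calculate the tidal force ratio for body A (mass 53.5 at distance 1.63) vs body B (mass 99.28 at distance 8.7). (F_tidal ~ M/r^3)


Ratio = (M1/r1^3) / (M2/r2^3) = (53.5/1.63^3) / (99.28/8.7^3) = 81.9383

81.9383


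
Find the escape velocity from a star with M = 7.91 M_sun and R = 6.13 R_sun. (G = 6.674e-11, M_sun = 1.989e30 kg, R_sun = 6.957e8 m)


M = 7.91 * 1.989e30 kg = 1.573299e+31 kg; R = 6.13 * 6.957e8 m = 4.264641e+09 m. v_esc = sqrt(2GM/R) = sqrt(2 * 6.674e-11 * 1.573299e+31 / 4.264641e+09) = 701733.9582

701733.9582 m/s


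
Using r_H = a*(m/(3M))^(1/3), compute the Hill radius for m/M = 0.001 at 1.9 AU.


r_H = a * (m/3M)^(1/3) = 1.9 * (0.001/3)^(1/3) = 0.1317

0.1317 AU


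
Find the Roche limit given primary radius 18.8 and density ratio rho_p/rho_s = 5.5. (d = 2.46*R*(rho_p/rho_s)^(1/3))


d_Roche = 2.46 * 18.8 * 5.5^(1/3) = 81.6358

81.6358


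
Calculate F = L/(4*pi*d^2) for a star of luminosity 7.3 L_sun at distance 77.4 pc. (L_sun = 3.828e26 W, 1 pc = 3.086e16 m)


F = L / (4*pi*d^2) = 2.794e+27 / (4*pi*(2.389e+18)^2) = 3.898e-11

3.898e-11 W/m^2


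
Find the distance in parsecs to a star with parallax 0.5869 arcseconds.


d = 1/p = 1/0.5869 = 1.7039

1.7039 pc


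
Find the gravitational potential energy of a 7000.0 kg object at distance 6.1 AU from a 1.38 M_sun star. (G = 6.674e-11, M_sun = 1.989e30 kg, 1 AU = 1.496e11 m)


M = 1.38 * 1.989e30 kg = 2.74482e+30 kg; r = 6.1 AU * 1.496e11 m/AU = 9.1256e+11 m. U = -GM*m/r = -(6.674e-11 * 2.74482e+30 * 7000.0) / 9.1256e+11 = -1.405e+12

-1.405e+12 J


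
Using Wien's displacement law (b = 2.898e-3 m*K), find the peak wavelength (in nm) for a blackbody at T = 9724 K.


lam_max = b / T = 2.898e-3 / 9724 = 2.980e-07 m = 298.0255 nm

298.0255 nm


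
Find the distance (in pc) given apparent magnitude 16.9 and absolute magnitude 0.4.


d = 10^((m - M + 5)/5) = 10^((16.9 - 0.4 + 5)/5) = 19952.6231

19952.6231 pc


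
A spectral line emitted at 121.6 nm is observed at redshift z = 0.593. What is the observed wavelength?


lam_obs = lam_emit * (1 + z) = 121.6 * (1 + 0.593) = 193.7088

193.7088 nm


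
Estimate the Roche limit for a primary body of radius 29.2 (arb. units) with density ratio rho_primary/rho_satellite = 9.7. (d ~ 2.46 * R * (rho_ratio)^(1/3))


d_Roche = 2.46 * 29.2 * 9.7^(1/3) = 153.194

153.194


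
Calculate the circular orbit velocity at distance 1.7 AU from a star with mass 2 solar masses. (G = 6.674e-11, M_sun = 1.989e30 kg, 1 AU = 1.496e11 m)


v = sqrt(GM/r) = sqrt(6.674e-11 * 3.978e+30 / 2.543e+11) = 32309.8717

32309.8717 m/s


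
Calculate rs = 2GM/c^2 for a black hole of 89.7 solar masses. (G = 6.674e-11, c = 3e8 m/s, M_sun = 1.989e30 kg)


M = 89.7 * 1.989e30 kg = 1.784133e+32 kg. rs = 2GM/c^2 = 2 * 6.674e-11 * 1.784133e+32 / (3e8)^2 = 264606.7476

264606.7476 m


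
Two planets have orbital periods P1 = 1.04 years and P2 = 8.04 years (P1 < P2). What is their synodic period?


1/P_syn = |1/P1 - 1/P2| = |1/1.04 - 1/8.04| => P_syn = 1.1945

1.1945 years


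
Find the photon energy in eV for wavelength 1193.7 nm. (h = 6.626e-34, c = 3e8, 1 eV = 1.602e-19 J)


E = hc/lambda = 6.626e-34 * 3e8 / 1.194e-06 = 1.665e-19 J = 1.0395 eV

1.0395 eV


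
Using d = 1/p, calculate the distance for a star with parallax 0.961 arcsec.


d = 1/p = 1/0.961 = 1.0406

1.0406 pc


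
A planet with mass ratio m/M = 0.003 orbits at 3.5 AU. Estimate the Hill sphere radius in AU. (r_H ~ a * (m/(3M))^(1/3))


r_H = a * (m/3M)^(1/3) = 3.5 * (0.003/3)^(1/3) = 0.35

0.35 AU


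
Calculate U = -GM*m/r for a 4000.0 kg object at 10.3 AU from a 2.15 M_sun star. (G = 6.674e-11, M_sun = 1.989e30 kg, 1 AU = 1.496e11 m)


M = 2.15 * 1.989e30 kg = 4.27635e+30 kg; r = 10.3 AU * 1.496e11 m/AU = 1.54088e+12 m. U = -GM*m/r = -(6.674e-11 * 4.27635e+30 * 4000.0) / 1.54088e+12 = -7.409e+11

-7.409e+11 J


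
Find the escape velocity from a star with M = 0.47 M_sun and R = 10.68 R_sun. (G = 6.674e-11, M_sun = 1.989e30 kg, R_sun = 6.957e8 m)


M = 0.47 * 1.989e30 kg = 9.3483e+29 kg; R = 10.68 * 6.957e8 m = 7.430076e+09 m. v_esc = sqrt(2GM/R) = sqrt(2 * 6.674e-11 * 9.3483e+29 / 7.430076e+09) = 129591.8804

129591.8804 m/s


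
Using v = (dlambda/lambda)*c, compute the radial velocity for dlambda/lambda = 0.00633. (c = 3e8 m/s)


v = (dlambda/lambda) * c = 0.00633 * 3e8 = 1.899e+06

1.899e+06 m/s


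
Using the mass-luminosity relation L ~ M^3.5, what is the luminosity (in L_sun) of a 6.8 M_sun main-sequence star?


L/L_sun = (M/M_sun)^3.5 = 6.8^3.5 = 819.9383

819.9383 L_sun


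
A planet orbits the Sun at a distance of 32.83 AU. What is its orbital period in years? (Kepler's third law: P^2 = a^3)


P = a^(3/2) = 32.83^1.5 = 188.1076

188.1076 years


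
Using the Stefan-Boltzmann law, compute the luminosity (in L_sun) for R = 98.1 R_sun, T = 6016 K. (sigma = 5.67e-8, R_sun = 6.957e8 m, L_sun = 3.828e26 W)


R = 98.1 * 6.957e8 m = 6.824817e+10 m. L = 4*pi*R^2*sigma*T^4 = 4*pi*(6.824817e+10)^2 * 5.67e-8 * 6016^4 = 4.347166304e+30 W. L/L_sun = 4.347166304e+30 / 3.828e26 = 11356.2338

11356.2338 L_sun


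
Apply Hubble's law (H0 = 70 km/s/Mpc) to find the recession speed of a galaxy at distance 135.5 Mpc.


v = H0 * d = 70 * 135.5 = 9485.0

9485.0 km/s


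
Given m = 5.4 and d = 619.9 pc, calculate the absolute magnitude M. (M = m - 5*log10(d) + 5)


M = m - 5*log10(d) + 5 = 5.4 - 5*log10(619.9) + 5 = -3.5616

-3.5616


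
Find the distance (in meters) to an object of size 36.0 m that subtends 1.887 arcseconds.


D = size / theta_rad, theta_rad = 1.887 * pi/(180*3600) = 9.148e-06, D = 3.935e+06

3.935e+06 m


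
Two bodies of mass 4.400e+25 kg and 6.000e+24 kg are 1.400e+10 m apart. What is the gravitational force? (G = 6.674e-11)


F = G*m1*m2/r^2 = 6.674e-11 * 4.400e+25 * 6.000e+24 / (1.400e+10)^2 = 6.674e-11 * 2.640e+50 / 1.960e+20 = 8.989e+19

8.989e+19 N


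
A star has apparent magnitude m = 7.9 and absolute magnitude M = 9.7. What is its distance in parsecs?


d = 10^((m - M + 5)/5) = 10^((7.9 - 9.7 + 5)/5) = 4.3652

4.3652 pc


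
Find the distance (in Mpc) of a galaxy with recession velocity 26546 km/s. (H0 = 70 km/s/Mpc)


d = v / H0 = 26546 / 70 = 379.2286

379.2286 Mpc


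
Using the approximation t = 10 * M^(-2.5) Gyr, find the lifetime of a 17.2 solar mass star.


t = 10 * M^(-2.5) = 10 * 17.2^(-2.5) = 0.0082

0.0082 Gyr


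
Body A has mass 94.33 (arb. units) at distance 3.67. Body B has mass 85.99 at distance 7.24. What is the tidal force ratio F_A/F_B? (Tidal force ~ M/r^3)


Ratio = (M1/r1^3) / (M2/r2^3) = (94.33/3.67^3) / (85.99/7.24^3) = 8.4221

8.4221


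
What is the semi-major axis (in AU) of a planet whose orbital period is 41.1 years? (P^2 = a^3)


a = P^(2/3) = 41.1^(2/3) = 11.9095

11.9095 AU


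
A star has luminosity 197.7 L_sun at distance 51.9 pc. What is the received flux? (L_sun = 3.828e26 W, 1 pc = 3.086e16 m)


F = L / (4*pi*d^2) = 7.568e+28 / (4*pi*(1.602e+18)^2) = 2.348e-09

2.348e-09 W/m^2


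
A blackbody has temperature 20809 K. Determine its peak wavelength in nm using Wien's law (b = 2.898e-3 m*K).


lam_max = b / T = 2.898e-3 / 20809 = 1.393e-07 m = 139.2667 nm

139.2667 nm


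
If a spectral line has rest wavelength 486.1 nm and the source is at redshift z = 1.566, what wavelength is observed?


lam_obs = lam_emit * (1 + z) = 486.1 * (1 + 1.566) = 1247.3326

1247.3326 nm


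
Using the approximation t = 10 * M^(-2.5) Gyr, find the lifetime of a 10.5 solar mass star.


t = 10 * M^(-2.5) = 10 * 10.5^(-2.5) = 0.028

0.028 Gyr


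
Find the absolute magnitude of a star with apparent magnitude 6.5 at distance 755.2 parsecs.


M = m - 5*log10(d) + 5 = 6.5 - 5*log10(755.2) + 5 = -2.8903

-2.8903


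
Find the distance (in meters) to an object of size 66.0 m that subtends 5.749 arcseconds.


D = size / theta_rad, theta_rad = 5.749 * pi/(180*3600) = 2.787e-05, D = 2.368e+06

2.368e+06 m


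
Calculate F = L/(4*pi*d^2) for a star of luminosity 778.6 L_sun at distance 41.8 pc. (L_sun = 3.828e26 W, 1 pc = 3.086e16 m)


F = L / (4*pi*d^2) = 2.980e+29 / (4*pi*(1.290e+18)^2) = 1.425e-08

1.425e-08 W/m^2


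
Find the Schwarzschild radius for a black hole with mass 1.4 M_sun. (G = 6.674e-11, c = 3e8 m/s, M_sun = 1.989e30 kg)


M = 1.4 * 1.989e30 kg = 2.7846e+30 kg. rs = 2GM/c^2 = 2 * 6.674e-11 * 2.7846e+30 / (3e8)^2 = 4129.8712

4129.8712 m


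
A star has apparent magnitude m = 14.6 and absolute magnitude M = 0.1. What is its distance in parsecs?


d = 10^((m - M + 5)/5) = 10^((14.6 - 0.1 + 5)/5) = 7943.2823

7943.2823 pc


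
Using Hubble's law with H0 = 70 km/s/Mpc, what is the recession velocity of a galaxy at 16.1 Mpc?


v = H0 * d = 70 * 16.1 = 1127.0

1127.0 km/s


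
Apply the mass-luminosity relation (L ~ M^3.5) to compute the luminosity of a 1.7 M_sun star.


L/L_sun = (M/M_sun)^3.5 = 1.7^3.5 = 6.4058

6.4058 L_sun


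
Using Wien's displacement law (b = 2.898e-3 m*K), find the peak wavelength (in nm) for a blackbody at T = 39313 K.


lam_max = b / T = 2.898e-3 / 39313 = 7.372e-08 m = 73.7161 nm

73.7161 nm


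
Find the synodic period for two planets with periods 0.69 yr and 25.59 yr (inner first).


1/P_syn = |1/P1 - 1/P2| = |1/0.69 - 1/25.59| => P_syn = 0.7091

0.7091 years


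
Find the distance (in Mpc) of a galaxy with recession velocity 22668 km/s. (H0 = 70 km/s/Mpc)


d = v / H0 = 22668 / 70 = 323.8286

323.8286 Mpc


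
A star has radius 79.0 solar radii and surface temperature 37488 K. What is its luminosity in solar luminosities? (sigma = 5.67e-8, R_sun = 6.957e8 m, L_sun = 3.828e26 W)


R = 79.0 * 6.957e8 m = 5.49603e+10 m. L = 4*pi*R^2*sigma*T^4 = 4*pi*(5.49603e+10)^2 * 5.67e-8 * 37488^4 = 4.250697477e+33 W. L/L_sun = 4.250697477e+33 / 3.828e26 = 1.110e+07

1.110e+07 L_sun


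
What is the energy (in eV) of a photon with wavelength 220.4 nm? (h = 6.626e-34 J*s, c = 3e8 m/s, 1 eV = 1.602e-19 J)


E = hc/lambda = 6.626e-34 * 3e8 / 2.204e-07 = 9.019e-19 J = 5.6299 eV

5.6299 eV


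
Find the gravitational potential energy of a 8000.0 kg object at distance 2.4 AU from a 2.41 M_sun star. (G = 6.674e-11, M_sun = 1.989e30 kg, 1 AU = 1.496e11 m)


M = 2.41 * 1.989e30 kg = 4.79349e+30 kg; r = 2.4 AU * 1.496e11 m/AU = 3.5904e+11 m. U = -GM*m/r = -(6.674e-11 * 4.79349e+30 * 8000.0) / 3.5904e+11 = -7.128e+12

-7.128e+12 J


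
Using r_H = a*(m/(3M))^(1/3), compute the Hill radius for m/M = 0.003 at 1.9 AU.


r_H = a * (m/3M)^(1/3) = 1.9 * (0.003/3)^(1/3) = 0.19

0.19 AU


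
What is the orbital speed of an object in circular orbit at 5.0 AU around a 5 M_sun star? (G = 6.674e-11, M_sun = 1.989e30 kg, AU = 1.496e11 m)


v = sqrt(GM/r) = sqrt(6.674e-11 * 9.945e+30 / 7.480e+11) = 29788.2298

29788.2298 m/s


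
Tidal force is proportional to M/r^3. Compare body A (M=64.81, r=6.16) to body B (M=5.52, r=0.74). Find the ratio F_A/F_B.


Ratio = (M1/r1^3) / (M2/r2^3) = (64.81/6.16^3) / (5.52/0.74^3) = 0.0204

0.0204


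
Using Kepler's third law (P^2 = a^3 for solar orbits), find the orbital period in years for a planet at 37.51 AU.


P = a^(3/2) = 37.51^1.5 = 229.7315

229.7315 years


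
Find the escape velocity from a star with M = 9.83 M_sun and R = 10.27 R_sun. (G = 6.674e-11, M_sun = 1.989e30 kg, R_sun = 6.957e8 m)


M = 9.83 * 1.989e30 kg = 1.955187e+31 kg; R = 10.27 * 6.957e8 m = 7.144839e+09 m. v_esc = sqrt(2GM/R) = sqrt(2 * 6.674e-11 * 1.955187e+31 / 7.144839e+09) = 604374.3523

604374.3523 m/s


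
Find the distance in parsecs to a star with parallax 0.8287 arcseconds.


d = 1/p = 1/0.8287 = 1.2067

1.2067 pc


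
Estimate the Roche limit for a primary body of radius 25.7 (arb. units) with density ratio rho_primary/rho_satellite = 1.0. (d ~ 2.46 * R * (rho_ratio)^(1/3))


d_Roche = 2.46 * 25.7 * 1.0^(1/3) = 63.222

63.222


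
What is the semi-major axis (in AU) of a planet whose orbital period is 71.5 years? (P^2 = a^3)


a = P^(2/3) = 71.5^(2/3) = 17.2268

17.2268 AU


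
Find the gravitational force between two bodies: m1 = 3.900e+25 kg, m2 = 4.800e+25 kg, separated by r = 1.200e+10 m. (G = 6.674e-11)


F = G*m1*m2/r^2 = 6.674e-11 * 3.900e+25 * 4.800e+25 / (1.200e+10)^2 = 6.674e-11 * 1.872e+51 / 1.440e+20 = 8.676e+20

8.676e+20 N


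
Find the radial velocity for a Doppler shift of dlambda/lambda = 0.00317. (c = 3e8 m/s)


v = (dlambda/lambda) * c = 0.00317 * 3e8 = 951000.0

951000.0 m/s


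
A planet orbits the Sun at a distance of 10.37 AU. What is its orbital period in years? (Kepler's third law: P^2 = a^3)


P = a^(3/2) = 10.37^1.5 = 33.394

33.394 years


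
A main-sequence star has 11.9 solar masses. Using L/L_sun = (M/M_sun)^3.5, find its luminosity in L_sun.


L/L_sun = (M/M_sun)^3.5 = 11.9^3.5 = 5813.188

5813.188 L_sun


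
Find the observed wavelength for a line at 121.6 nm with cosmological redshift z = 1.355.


lam_obs = lam_emit * (1 + z) = 121.6 * (1 + 1.355) = 286.368

286.368 nm


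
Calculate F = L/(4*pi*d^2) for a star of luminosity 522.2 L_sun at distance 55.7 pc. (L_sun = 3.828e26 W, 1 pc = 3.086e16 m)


F = L / (4*pi*d^2) = 1.999e+29 / (4*pi*(1.719e+18)^2) = 5.384e-09

5.384e-09 W/m^2


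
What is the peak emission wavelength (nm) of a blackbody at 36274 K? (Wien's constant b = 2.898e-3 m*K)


lam_max = b / T = 2.898e-3 / 36274 = 7.989e-08 m = 79.8919 nm

79.8919 nm


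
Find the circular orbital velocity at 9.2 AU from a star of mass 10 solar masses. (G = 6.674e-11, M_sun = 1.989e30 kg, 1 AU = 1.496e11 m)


v = sqrt(GM/r) = sqrt(6.674e-11 * 1.989e+31 / 1.376e+12) = 31056.3764

31056.3764 m/s


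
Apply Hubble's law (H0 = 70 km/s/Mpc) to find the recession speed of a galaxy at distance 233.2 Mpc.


v = H0 * d = 70 * 233.2 = 16324.0

16324.0 km/s


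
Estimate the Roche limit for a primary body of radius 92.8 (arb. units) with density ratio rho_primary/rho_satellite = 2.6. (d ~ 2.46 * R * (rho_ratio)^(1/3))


d_Roche = 2.46 * 92.8 * 2.6^(1/3) = 313.9117

313.9117


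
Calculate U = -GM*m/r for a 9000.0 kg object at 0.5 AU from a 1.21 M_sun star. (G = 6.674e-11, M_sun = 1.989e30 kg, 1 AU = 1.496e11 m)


M = 1.21 * 1.989e30 kg = 2.40669e+30 kg; r = 0.5 AU * 1.496e11 m/AU = 7.48e+10 m. U = -GM*m/r = -(6.674e-11 * 2.40669e+30 * 9000.0) / 7.48e+10 = -1.933e+13

-1.933e+13 J


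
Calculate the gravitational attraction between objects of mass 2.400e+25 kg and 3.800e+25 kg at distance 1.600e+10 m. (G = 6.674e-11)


F = G*m1*m2/r^2 = 6.674e-11 * 2.400e+25 * 3.800e+25 / (1.600e+10)^2 = 6.674e-11 * 9.120e+50 / 2.560e+20 = 2.378e+20

2.378e+20 N


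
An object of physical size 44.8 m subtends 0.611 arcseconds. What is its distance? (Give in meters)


D = size / theta_rad, theta_rad = 0.611 * pi/(180*3600) = 2.962e-06, D = 1.512e+07

1.512e+07 m


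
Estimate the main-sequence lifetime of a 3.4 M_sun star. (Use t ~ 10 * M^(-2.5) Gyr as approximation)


t = 10 * M^(-2.5) = 10 * 3.4^(-2.5) = 0.4691

0.4691 Gyr


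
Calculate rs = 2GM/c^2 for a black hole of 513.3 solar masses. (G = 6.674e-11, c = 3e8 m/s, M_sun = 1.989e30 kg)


M = 513.3 * 1.989e30 kg = 1.0209537e+33 kg. rs = 2GM/c^2 = 2 * 6.674e-11 * 1.0209537e+33 / (3e8)^2 = 1.514e+06

1.514e+06 m


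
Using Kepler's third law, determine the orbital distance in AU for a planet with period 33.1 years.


a = P^(2/3) = 33.1^(2/3) = 10.3091

10.3091 AU


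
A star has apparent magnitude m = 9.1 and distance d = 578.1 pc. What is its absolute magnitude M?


M = m - 5*log10(d) + 5 = 9.1 - 5*log10(578.1) + 5 = 0.29

0.29


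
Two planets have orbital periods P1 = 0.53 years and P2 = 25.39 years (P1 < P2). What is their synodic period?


1/P_syn = |1/P1 - 1/P2| = |1/0.53 - 1/25.39| => P_syn = 0.5413

0.5413 years


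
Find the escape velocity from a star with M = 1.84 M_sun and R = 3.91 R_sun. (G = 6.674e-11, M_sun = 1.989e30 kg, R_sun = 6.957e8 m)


M = 1.84 * 1.989e30 kg = 3.65976e+30 kg; R = 3.91 * 6.957e8 m = 2.720187e+09 m. v_esc = sqrt(2GM/R) = sqrt(2 * 6.674e-11 * 3.65976e+30 / 2.720187e+09) = 423774.6967

423774.6967 m/s


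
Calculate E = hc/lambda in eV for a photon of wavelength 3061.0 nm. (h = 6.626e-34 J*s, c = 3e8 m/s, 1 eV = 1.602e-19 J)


E = hc/lambda = 6.626e-34 * 3e8 / 3.061e-06 = 6.494e-20 J = 0.4054 eV

0.4054 eV


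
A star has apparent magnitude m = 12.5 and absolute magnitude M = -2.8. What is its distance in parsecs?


d = 10^((m - M + 5)/5) = 10^((12.5 - -2.8 + 5)/5) = 11481.5362

11481.5362 pc


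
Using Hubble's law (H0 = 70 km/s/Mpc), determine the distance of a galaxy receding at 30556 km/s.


d = v / H0 = 30556 / 70 = 436.5143

436.5143 Mpc


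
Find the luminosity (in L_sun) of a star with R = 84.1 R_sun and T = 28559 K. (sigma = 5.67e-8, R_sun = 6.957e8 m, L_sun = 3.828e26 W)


R = 84.1 * 6.957e8 m = 5.850837e+10 m. L = 4*pi*R^2*sigma*T^4 = 4*pi*(5.850837e+10)^2 * 5.67e-8 * 28559^4 = 1.622560529e+33 W. L/L_sun = 1.622560529e+33 / 3.828e26 = 4.239e+06

4.239e+06 L_sun


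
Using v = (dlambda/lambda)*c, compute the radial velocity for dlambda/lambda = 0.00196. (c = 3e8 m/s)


v = (dlambda/lambda) * c = 0.00196 * 3e8 = 588000.0

588000.0 m/s


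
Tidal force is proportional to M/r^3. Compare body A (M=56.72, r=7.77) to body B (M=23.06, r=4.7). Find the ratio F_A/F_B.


Ratio = (M1/r1^3) / (M2/r2^3) = (56.72/7.77^3) / (23.06/4.7^3) = 0.5444

0.5444


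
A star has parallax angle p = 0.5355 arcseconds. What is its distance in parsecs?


d = 1/p = 1/0.5355 = 1.8674

1.8674 pc


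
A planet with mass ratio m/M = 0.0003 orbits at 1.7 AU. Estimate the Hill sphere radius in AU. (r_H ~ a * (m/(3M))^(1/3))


r_H = a * (m/3M)^(1/3) = 1.7 * (0.0003/3)^(1/3) = 0.0789

0.0789 AU


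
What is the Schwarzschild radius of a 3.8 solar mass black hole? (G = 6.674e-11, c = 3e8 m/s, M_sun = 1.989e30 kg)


M = 3.8 * 1.989e30 kg = 7.5582e+30 kg. rs = 2GM/c^2 = 2 * 6.674e-11 * 7.5582e+30 / (3e8)^2 = 11209.6504

11209.6504 m


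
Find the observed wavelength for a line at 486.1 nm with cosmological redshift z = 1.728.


lam_obs = lam_emit * (1 + z) = 486.1 * (1 + 1.728) = 1326.0808

1326.0808 nm


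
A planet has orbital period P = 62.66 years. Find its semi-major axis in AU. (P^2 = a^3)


a = P^(2/3) = 62.66^(2/3) = 15.7759

15.7759 AU


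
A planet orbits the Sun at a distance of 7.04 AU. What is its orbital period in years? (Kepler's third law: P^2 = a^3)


P = a^(3/2) = 7.04^1.5 = 18.6792

18.6792 years


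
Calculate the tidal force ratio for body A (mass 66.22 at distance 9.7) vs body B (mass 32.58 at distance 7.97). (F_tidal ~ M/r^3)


Ratio = (M1/r1^3) / (M2/r2^3) = (66.22/9.7^3) / (32.58/7.97^3) = 1.1275

1.1275


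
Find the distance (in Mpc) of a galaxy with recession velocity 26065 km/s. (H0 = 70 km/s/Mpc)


d = v / H0 = 26065 / 70 = 372.3571

372.3571 Mpc


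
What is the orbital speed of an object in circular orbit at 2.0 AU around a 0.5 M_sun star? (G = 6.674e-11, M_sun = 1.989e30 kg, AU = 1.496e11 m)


v = sqrt(GM/r) = sqrt(6.674e-11 * 9.945e+29 / 2.992e+11) = 14894.1149

14894.1149 m/s


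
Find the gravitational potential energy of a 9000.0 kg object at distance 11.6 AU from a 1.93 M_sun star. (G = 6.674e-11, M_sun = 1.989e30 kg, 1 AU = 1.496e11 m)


M = 1.93 * 1.989e30 kg = 3.83877e+30 kg; r = 11.6 AU * 1.496e11 m/AU = 1.73536e+12 m. U = -GM*m/r = -(6.674e-11 * 3.83877e+30 * 9000.0) / 1.73536e+12 = -1.329e+12

-1.329e+12 J


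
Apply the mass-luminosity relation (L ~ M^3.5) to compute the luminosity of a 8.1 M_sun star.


L/L_sun = (M/M_sun)^3.5 = 8.1^3.5 = 1512.5076

1512.5076 L_sun


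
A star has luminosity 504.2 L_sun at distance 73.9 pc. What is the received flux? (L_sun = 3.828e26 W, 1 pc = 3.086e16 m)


F = L / (4*pi*d^2) = 1.930e+29 / (4*pi*(2.281e+18)^2) = 2.953e-09

2.953e-09 W/m^2


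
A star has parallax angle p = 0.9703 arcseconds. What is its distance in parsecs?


d = 1/p = 1/0.9703 = 1.0306

1.0306 pc


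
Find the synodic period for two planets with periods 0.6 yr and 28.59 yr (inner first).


1/P_syn = |1/P1 - 1/P2| = |1/0.6 - 1/28.59| => P_syn = 0.6129

0.6129 years


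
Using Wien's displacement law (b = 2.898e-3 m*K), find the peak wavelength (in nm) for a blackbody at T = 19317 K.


lam_max = b / T = 2.898e-3 / 19317 = 1.500e-07 m = 150.0233 nm

150.0233 nm


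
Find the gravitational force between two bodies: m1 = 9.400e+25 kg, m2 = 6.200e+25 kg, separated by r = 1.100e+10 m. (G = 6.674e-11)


F = G*m1*m2/r^2 = 6.674e-11 * 9.400e+25 * 6.200e+25 / (1.100e+10)^2 = 6.674e-11 * 5.828e+51 / 1.210e+20 = 3.215e+21

3.215e+21 N


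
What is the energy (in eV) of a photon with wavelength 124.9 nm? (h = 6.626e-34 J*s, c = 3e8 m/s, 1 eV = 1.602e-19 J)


E = hc/lambda = 6.626e-34 * 3e8 / 1.249e-07 = 1.592e-18 J = 9.9345 eV

9.9345 eV


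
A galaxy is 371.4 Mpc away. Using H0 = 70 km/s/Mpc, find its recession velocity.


v = H0 * d = 70 * 371.4 = 25998.0

25998.0 km/s


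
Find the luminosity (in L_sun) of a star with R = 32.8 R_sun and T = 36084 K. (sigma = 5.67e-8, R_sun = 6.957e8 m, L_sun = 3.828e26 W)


R = 32.8 * 6.957e8 m = 2.281896e+10 m. L = 4*pi*R^2*sigma*T^4 = 4*pi*(2.281896e+10)^2 * 5.67e-8 * 36084^4 = 6.289893813e+32 W. L/L_sun = 6.289893813e+32 / 3.828e26 = 1.643e+06

1.643e+06 L_sun


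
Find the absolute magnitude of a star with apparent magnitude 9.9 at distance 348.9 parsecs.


M = m - 5*log10(d) + 5 = 9.9 - 5*log10(348.9) + 5 = 2.1865

2.1865


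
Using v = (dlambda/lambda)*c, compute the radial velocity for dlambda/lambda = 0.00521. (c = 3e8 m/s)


v = (dlambda/lambda) * c = 0.00521 * 3e8 = 1.563e+06

1.563e+06 m/s


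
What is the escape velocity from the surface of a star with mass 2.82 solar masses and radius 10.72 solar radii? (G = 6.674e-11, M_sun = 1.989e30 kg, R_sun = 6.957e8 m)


M = 2.82 * 1.989e30 kg = 5.60898e+30 kg; R = 10.72 * 6.957e8 m = 7.457904e+09 m. v_esc = sqrt(2GM/R) = sqrt(2 * 6.674e-11 * 5.60898e+30 / 7.457904e+09) = 316841.2007

316841.2007 m/s


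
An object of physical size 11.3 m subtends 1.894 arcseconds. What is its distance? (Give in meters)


D = size / theta_rad, theta_rad = 1.894 * pi/(180*3600) = 9.182e-06, D = 1.231e+06

1.231e+06 m


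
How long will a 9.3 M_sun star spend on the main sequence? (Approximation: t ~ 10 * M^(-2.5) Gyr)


t = 10 * M^(-2.5) = 10 * 9.3^(-2.5) = 0.0379

0.0379 Gyr


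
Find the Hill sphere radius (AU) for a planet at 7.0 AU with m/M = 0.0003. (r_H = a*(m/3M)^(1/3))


r_H = a * (m/3M)^(1/3) = 7.0 * (0.0003/3)^(1/3) = 0.3249

0.3249 AU


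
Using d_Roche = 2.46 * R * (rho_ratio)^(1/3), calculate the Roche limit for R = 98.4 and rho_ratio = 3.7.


d_Roche = 2.46 * 98.4 * 3.7^(1/3) = 374.3956

374.3956


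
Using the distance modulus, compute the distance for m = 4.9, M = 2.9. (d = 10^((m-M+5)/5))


d = 10^((m - M + 5)/5) = 10^((4.9 - 2.9 + 5)/5) = 25.1189

25.1189 pc


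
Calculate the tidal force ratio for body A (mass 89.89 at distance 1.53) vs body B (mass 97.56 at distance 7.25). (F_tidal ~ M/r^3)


Ratio = (M1/r1^3) / (M2/r2^3) = (89.89/1.53^3) / (97.56/7.25^3) = 98.0346

98.0346


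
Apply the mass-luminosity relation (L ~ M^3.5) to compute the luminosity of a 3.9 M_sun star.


L/L_sun = (M/M_sun)^3.5 = 3.9^3.5 = 117.1456

117.1456 L_sun


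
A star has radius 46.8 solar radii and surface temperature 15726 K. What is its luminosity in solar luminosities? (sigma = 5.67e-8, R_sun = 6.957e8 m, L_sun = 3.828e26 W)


R = 46.8 * 6.957e8 m = 3.255876e+10 m. L = 4*pi*R^2*sigma*T^4 = 4*pi*(3.255876e+10)^2 * 5.67e-8 * 15726^4 = 4.619571795e+31 W. L/L_sun = 4.619571795e+31 / 3.828e26 = 120678.469

120678.469 L_sun


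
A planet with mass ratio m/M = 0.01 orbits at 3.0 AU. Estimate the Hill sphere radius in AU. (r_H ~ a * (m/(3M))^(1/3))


r_H = a * (m/3M)^(1/3) = 3.0 * (0.01/3)^(1/3) = 0.4481

0.4481 AU


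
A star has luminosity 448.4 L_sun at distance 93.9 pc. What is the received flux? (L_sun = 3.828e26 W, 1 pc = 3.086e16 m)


F = L / (4*pi*d^2) = 1.716e+29 / (4*pi*(2.898e+18)^2) = 1.627e-09

1.627e-09 W/m^2


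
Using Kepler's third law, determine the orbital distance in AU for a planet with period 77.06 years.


a = P^(2/3) = 77.06^(2/3) = 18.1086

18.1086 AU


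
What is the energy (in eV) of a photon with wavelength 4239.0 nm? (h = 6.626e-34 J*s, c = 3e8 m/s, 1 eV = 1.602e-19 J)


E = hc/lambda = 6.626e-34 * 3e8 / 4.239e-06 = 4.689e-20 J = 0.2927 eV

0.2927 eV


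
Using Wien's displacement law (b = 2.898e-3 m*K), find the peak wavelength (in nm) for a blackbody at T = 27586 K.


lam_max = b / T = 2.898e-3 / 27586 = 1.051e-07 m = 105.0533 nm

105.0533 nm


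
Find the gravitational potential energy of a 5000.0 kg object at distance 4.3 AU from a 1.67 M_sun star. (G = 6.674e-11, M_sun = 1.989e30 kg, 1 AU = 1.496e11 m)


M = 1.67 * 1.989e30 kg = 3.32163e+30 kg; r = 4.3 AU * 1.496e11 m/AU = 6.4328e+11 m. U = -GM*m/r = -(6.674e-11 * 3.32163e+30 * 5000.0) / 6.4328e+11 = -1.723e+12

-1.723e+12 J


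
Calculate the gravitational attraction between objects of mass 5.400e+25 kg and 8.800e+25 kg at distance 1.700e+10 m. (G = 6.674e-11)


F = G*m1*m2/r^2 = 6.674e-11 * 5.400e+25 * 8.800e+25 / (1.700e+10)^2 = 6.674e-11 * 4.752e+51 / 2.890e+20 = 1.097e+21

1.097e+21 N


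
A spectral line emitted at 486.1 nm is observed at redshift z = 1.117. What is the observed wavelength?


lam_obs = lam_emit * (1 + z) = 486.1 * (1 + 1.117) = 1029.0737

1029.0737 nm


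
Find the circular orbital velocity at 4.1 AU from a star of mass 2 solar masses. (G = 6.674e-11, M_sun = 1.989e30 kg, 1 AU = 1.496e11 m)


v = sqrt(GM/r) = sqrt(6.674e-11 * 3.978e+30 / 6.134e+11) = 20805.0022

20805.0022 m/s


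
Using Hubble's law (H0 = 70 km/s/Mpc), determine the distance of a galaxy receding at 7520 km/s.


d = v / H0 = 7520 / 70 = 107.4286

107.4286 Mpc


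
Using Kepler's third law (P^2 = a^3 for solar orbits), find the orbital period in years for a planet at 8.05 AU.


P = a^(3/2) = 8.05^1.5 = 22.8399

22.8399 years


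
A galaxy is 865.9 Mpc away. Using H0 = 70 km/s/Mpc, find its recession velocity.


v = H0 * d = 70 * 865.9 = 60613.0

60613.0 km/s


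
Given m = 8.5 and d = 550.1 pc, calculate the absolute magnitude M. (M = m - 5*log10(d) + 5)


M = m - 5*log10(d) + 5 = 8.5 - 5*log10(550.1) + 5 = -0.2022

-0.2022


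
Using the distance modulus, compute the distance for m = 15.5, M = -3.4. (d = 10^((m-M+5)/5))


d = 10^((m - M + 5)/5) = 10^((15.5 - -3.4 + 5)/5) = 60255.9586

60255.9586 pc


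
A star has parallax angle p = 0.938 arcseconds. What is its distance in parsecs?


d = 1/p = 1/0.938 = 1.0661

1.0661 pc


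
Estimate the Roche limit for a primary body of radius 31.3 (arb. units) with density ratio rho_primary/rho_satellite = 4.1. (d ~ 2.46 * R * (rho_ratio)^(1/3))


d_Roche = 2.46 * 31.3 * 4.1^(1/3) = 123.2369

123.2369


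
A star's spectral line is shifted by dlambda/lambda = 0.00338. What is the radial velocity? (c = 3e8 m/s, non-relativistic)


v = (dlambda/lambda) * c = 0.00338 * 3e8 = 1.014e+06

1.014e+06 m/s


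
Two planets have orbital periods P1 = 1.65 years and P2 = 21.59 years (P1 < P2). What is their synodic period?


1/P_syn = |1/P1 - 1/P2| = |1/1.65 - 1/21.59| => P_syn = 1.7865

1.7865 years


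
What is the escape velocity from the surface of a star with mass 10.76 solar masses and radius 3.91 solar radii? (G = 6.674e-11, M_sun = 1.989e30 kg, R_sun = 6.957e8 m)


M = 10.76 * 1.989e30 kg = 2.140164e+31 kg; R = 3.91 * 6.957e8 m = 2.720187e+09 m. v_esc = sqrt(2GM/R) = sqrt(2 * 6.674e-11 * 2.140164e+31 / 2.720187e+09) = 1.025e+06

1.025e+06 m/s


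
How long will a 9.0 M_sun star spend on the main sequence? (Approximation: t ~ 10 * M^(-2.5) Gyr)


t = 10 * M^(-2.5) = 10 * 9.0^(-2.5) = 0.0412

0.0412 Gyr


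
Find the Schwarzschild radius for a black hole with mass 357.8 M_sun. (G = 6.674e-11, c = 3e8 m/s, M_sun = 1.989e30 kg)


M = 357.8 * 1.989e30 kg = 7.116642e+32 kg. rs = 2GM/c^2 = 2 * 6.674e-11 * 7.116642e+32 / (3e8)^2 = 1.055e+06

1.055e+06 m


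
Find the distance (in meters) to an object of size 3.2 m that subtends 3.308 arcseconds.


D = size / theta_rad, theta_rad = 3.308 * pi/(180*3600) = 1.604e-05, D = 199530.6469

199530.6469 m


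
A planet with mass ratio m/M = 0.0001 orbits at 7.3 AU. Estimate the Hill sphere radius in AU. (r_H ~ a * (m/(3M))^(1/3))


r_H = a * (m/3M)^(1/3) = 7.3 * (0.0001/3)^(1/3) = 0.2349

0.2349 AU


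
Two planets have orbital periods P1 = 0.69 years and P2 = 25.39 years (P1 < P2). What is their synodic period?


1/P_syn = |1/P1 - 1/P2| = |1/0.69 - 1/25.39| => P_syn = 0.7093

0.7093 years


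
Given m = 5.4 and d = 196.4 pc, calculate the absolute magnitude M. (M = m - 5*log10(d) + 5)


M = m - 5*log10(d) + 5 = 5.4 - 5*log10(196.4) + 5 = -1.0657

-1.0657


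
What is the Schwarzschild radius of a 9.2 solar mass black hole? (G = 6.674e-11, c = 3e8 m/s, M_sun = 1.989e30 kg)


M = 9.2 * 1.989e30 kg = 1.82988e+31 kg. rs = 2GM/c^2 = 2 * 6.674e-11 * 1.82988e+31 / (3e8)^2 = 27139.1536

27139.1536 m


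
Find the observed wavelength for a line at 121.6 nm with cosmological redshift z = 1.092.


lam_obs = lam_emit * (1 + z) = 121.6 * (1 + 1.092) = 254.3872

254.3872 nm


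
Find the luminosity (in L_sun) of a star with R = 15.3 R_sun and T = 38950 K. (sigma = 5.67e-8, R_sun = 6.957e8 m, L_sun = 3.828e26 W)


R = 15.3 * 6.957e8 m = 1.064421e+10 m. L = 4*pi*R^2*sigma*T^4 = 4*pi*(1.064421e+10)^2 * 5.67e-8 * 38950^4 = 1.858016812e+32 W. L/L_sun = 1.858016812e+32 / 3.828e26 = 485375.3427

485375.3427 L_sun


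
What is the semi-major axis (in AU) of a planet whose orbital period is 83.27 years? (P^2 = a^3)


a = P^(2/3) = 83.27^(2/3) = 19.0689

19.0689 AU


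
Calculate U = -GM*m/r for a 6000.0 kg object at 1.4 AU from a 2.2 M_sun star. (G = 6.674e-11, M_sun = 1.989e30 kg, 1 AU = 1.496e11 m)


M = 2.2 * 1.989e30 kg = 4.3758e+30 kg; r = 1.4 AU * 1.496e11 m/AU = 2.0944e+11 m. U = -GM*m/r = -(6.674e-11 * 4.3758e+30 * 6000.0) / 2.0944e+11 = -8.366e+12

-8.366e+12 J


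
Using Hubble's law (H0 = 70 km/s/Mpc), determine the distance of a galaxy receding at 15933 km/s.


d = v / H0 = 15933 / 70 = 227.6143

227.6143 Mpc


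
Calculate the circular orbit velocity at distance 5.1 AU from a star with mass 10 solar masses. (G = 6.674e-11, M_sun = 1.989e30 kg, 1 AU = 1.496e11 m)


v = sqrt(GM/r) = sqrt(6.674e-11 * 1.989e+31 / 7.630e+11) = 41711.865

41711.865 m/s


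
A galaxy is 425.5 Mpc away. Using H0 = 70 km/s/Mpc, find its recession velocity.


v = H0 * d = 70 * 425.5 = 29785.0

29785.0 km/s


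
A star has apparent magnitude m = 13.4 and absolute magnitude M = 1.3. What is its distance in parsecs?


d = 10^((m - M + 5)/5) = 10^((13.4 - 1.3 + 5)/5) = 2630.268

2630.268 pc


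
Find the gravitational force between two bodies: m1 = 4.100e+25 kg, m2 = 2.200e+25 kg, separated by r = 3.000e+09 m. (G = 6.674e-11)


F = G*m1*m2/r^2 = 6.674e-11 * 4.100e+25 * 2.200e+25 / (3.000e+09)^2 = 6.674e-11 * 9.020e+50 / 9.000e+18 = 6.689e+21

6.689e+21 N


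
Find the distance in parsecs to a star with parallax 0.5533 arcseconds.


d = 1/p = 1/0.5533 = 1.8073

1.8073 pc


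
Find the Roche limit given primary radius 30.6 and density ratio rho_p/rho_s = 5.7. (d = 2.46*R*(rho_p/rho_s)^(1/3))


d_Roche = 2.46 * 30.6 * 5.7^(1/3) = 134.4667

134.4667


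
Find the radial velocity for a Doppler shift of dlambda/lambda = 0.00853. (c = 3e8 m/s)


v = (dlambda/lambda) * c = 0.00853 * 3e8 = 2.559e+06

2.559e+06 m/s


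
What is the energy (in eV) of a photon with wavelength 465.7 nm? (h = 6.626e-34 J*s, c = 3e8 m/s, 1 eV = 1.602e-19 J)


E = hc/lambda = 6.626e-34 * 3e8 / 4.657e-07 = 4.268e-19 J = 2.6644 eV

2.6644 eV


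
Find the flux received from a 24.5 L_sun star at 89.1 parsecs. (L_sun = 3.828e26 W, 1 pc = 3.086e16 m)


F = L / (4*pi*d^2) = 9.379e+27 / (4*pi*(2.750e+18)^2) = 9.871e-11

9.871e-11 W/m^2


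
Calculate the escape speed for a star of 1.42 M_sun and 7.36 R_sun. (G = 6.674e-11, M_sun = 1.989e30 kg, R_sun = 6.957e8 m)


M = 1.42 * 1.989e30 kg = 2.82438e+30 kg; R = 7.36 * 6.957e8 m = 5.120352e+09 m. v_esc = sqrt(2GM/R) = sqrt(2 * 6.674e-11 * 2.82438e+30 / 5.120352e+09) = 271343.707

271343.707 m/s


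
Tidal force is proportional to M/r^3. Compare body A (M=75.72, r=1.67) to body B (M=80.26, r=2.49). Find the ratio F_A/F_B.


Ratio = (M1/r1^3) / (M2/r2^3) = (75.72/1.67^3) / (80.26/2.49^3) = 3.1272

3.1272


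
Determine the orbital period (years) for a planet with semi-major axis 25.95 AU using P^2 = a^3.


P = a^(3/2) = 25.95^1.5 = 132.1923

132.1923 years


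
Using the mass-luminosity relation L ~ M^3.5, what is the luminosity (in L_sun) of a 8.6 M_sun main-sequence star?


L/L_sun = (M/M_sun)^3.5 = 8.6^3.5 = 1865.2823

1865.2823 L_sun


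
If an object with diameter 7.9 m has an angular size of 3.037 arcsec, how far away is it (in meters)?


D = size / theta_rad, theta_rad = 3.037 * pi/(180*3600) = 1.472e-05, D = 536546.5819

536546.5819 m


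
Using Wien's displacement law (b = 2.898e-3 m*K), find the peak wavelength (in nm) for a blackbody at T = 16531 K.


lam_max = b / T = 2.898e-3 / 16531 = 1.753e-07 m = 175.307 nm

175.307 nm


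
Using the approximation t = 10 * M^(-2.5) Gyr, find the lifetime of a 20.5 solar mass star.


t = 10 * M^(-2.5) = 10 * 20.5^(-2.5) = 0.0053

0.0053 Gyr


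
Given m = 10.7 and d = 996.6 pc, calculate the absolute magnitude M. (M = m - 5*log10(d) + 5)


M = m - 5*log10(d) + 5 = 10.7 - 5*log10(996.6) + 5 = 0.7074

0.7074


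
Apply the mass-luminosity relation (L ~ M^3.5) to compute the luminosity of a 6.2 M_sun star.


L/L_sun = (M/M_sun)^3.5 = 6.2^3.5 = 593.4319

593.4319 L_sun


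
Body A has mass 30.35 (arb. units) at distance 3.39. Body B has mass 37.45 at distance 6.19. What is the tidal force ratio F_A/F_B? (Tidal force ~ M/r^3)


Ratio = (M1/r1^3) / (M2/r2^3) = (30.35/3.39^3) / (37.45/6.19^3) = 4.9338

4.9338


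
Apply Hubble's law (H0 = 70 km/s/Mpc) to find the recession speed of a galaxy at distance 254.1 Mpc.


v = H0 * d = 70 * 254.1 = 17787.0

17787.0 km/s


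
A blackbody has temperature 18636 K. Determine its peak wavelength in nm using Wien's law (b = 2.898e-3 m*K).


lam_max = b / T = 2.898e-3 / 18636 = 1.555e-07 m = 155.5055 nm

155.5055 nm


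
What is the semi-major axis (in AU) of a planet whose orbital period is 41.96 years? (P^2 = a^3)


a = P^(2/3) = 41.96^(2/3) = 12.0751

12.0751 AU
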